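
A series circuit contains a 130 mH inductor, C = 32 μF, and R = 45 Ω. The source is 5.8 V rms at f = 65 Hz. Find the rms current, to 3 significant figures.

114 mA

ω = 2πf = 408.4 rad/s
X_L = ωL = 53.1 Ω
X_C = 1/(ωC) = 76.5 Ω
Net reactance X = X_L − X_C = -23.4 Ω
Z = 45.0 − j23.4 Ω
|Z| = √(45.0² + 23.4²) = 50.7 Ω
I = V/|Z| = 5.8/50.7 = 114 mA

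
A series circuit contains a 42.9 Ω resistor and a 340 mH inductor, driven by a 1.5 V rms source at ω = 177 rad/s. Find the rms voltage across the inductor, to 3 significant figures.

1.22 V

X_L = ωL = 60.2 Ω
Z = 42.9 + j60.2 Ω
|Z| = √(42.9² + 60.2²) = 73.9 Ω
I = V/|Z| = 20.3 mA
V_L = I·|Z_L| = 0.0203 × 60.2 = 1.22 V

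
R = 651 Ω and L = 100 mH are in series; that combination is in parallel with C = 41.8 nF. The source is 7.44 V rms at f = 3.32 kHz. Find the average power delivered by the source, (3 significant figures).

ω = 2πf = 20860 rad/s
X_L = ωL = 2090 Ω
X_C = 1/(ωC) = 1150 Ω
Branch 1 (R+jX_L): Z₁ = 651 + j2090 Ω, |Z₁| = 2190 Ω
Branch 2 (−jX_C): Z₂ = −j1150 Ω
Parallel: Z = Z₁Z₂/(Z₁+Z₂), |Z| = 2190 Ω, ∠Z = -72.6°
I = V/|Z| = 3.39 mA
P = VI cos φ = 7.44 × 0.00339 × cos(-72.6°) = 7.55 mW

7.55 mW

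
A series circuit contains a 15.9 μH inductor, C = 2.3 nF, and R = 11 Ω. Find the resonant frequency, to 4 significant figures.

ω₀ = 1/√(LC) = 1/√(1.59e-05 × 2.3e-09) = 5.229e+06 rad/s
f₀ = ω₀/(2π) = 832.3 kHz

832.3 kHz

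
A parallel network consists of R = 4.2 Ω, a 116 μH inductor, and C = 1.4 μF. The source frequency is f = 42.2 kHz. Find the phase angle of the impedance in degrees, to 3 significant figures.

-54.9°

ω = 2πf = 265200 rad/s
X_L = ωL = 30.8 Ω
X_C = 1/(ωC) = 2.69 Ω
Parallel: admittances add. Y = 1/R + 1/(jωL) + jωC
Y = (0.238 + j0.339) S
|Y| = 0.414 S → |Z| = 1/|Y| = 2.42 Ω, ∠Z = −∠Y = -54.9°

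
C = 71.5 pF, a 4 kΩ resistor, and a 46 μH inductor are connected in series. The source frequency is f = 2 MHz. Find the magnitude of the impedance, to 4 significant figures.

ω = 2πf = 1.257e+07 rad/s
X_L = ωL = 578.1 Ω
X_C = 1/(ωC) = 1113 Ω
Net reactance X = X_L − X_C = -534.9 Ω
Z = 4000 − j534.9 Ω
|Z| = √(4000² + 534.9²) = 4036 Ω

4036 Ω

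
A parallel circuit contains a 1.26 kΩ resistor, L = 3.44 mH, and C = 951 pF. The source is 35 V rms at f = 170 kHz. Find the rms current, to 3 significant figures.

38.1 mA

ω = 2πf = 1.068e+06 rad/s
X_L = ωL = 3670 Ω
X_C = 1/(ωC) = 984 Ω
Parallel: admittances add. Y = 1/R + 1/(jωL) + jωC
Y = (0.000794 + j0.000744) S
|Y| = 0.00109 S → |Z| = 1/|Y| = 919 Ω, ∠Z = −∠Y = -43.1°
I = V/|Z| = 35/919 = 38.1 mA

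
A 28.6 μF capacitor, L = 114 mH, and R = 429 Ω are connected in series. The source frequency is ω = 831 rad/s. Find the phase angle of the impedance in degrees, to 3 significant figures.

7.00°

X_L = ωL = 94.7 Ω
X_C = 1/(ωC) = 42.1 Ω
Net reactance X = X_L − X_C = 52.7 Ω
Z = 429 + j52.7 Ω
|Z| = √(429² + 52.7²) = 432 Ω
∠Z = arctan(52.7/429) = 7.00°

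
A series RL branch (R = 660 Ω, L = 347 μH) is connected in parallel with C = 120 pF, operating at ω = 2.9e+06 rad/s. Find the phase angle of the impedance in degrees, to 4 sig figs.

X_L = ωL = 1006 Ω
X_C = 1/(ωC) = 2874 Ω
Branch 1 (R+jX_L): Z₁ = 660.0 + j1006 Ω, |Z₁| = 1203 Ω
Branch 2 (−jX_C): Z₂ = −j2874 Ω
Parallel: Z = Z₁Z₂/(Z₁+Z₂), |Z| = 1746 Ω, ∠Z = 37.27°

37.27°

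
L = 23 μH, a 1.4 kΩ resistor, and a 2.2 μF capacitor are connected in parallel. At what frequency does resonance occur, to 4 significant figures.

22.37 kHz

ω₀ = 1/√(LC) = 1/√(2.3e-05 × 2.2e-06) = 140600 rad/s
f₀ = ω₀/(2π) = 22.37 kHz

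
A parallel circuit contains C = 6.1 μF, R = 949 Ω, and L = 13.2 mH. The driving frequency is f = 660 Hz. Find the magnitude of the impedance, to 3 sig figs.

141 Ω

ω = 2πf = 4147 rad/s
X_L = ωL = 54.7 Ω
X_C = 1/(ωC) = 39.5 Ω
Parallel: admittances add. Y = 1/R + 1/(jωL) + jωC
Y = (0.00105 + j0.00703) S
|Y| = 0.00711 S → |Z| = 1/|Y| = 141 Ω, ∠Z = −∠Y = -81.5°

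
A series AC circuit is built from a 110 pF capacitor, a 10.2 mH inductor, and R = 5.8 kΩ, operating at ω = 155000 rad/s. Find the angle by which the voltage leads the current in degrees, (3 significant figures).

-84.2°

X_L = ωL = 1580 Ω
X_C = 1/(ωC) = 58700 Ω
Net reactance X = X_L − X_C = -57100 Ω
Z = 5800 − j57100 Ω
|Z| = √(5800² + 57100²) = 57400 Ω
∠Z = arctan(-57100/5800) = -84.2°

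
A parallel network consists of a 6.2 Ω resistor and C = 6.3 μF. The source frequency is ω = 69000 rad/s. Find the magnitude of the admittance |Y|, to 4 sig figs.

X_C = 1/(ωC) = 2.300 Ω
Parallel: admittances add. Y = 1/R + jωC
Y = (0.1613 + j0.4347) S
|Y| = 0.4637 S → |Z| = 1/|Y| = 2.157 Ω, ∠Z = −∠Y = -69.64°

463.7 mS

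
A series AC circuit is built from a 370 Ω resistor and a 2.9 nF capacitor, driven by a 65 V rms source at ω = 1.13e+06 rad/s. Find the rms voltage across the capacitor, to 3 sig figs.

X_C = 1/(ωC) = 305 Ω
Z = 370 − j305 Ω
|Z| = √(370² + 305²) = 480 Ω
I = V/|Z| = 136 mA
V_C = I·|Z_C| = 0.136 × 305 = 41.4 V

41.4 V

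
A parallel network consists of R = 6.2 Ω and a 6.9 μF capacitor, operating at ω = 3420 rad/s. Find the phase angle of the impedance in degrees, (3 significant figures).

-8.32°

X_C = 1/(ωC) = 42.4 Ω
Parallel: admittances add. Y = 1/R + jωC
Y = (0.161 + j0.0236) S
|Y| = 0.163 S → |Z| = 1/|Y| = 6.13 Ω, ∠Z = −∠Y = -8.32°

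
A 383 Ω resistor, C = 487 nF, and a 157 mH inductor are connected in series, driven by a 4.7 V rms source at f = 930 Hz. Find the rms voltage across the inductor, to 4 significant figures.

ω = 2πf = 5843 rad/s
X_L = ωL = 917.4 Ω
X_C = 1/(ωC) = 351.4 Ω
Net reactance X = X_L − X_C = 566.0 Ω
Z = 383.0 + j566.0 Ω
|Z| = √(383.0² + 566.0²) = 683.4 Ω
I = V/|Z| = 6.877 mA
V_L = I·|Z_L| = 0.006877 × 917.4 = 6.309 V

6.309 V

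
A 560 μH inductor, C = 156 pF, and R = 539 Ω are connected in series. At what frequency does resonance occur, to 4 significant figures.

ω₀ = 1/√(LC) = 1/√(0.00056 × 1.56e-10) = 3.383e+06 rad/s
f₀ = ω₀/(2π) = 538.5 kHz

538.5 kHz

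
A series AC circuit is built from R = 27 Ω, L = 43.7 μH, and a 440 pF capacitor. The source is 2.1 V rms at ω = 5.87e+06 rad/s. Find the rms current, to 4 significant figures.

X_L = ωL = 256.5 Ω
X_C = 1/(ωC) = 387.2 Ω
Net reactance X = X_L − X_C = -130.7 Ω
Z = 27.00 − j130.7 Ω
|Z| = √(27.00² + 130.7²) = 133.4 Ω
I = V/|Z| = 2.1/133.4 = 15.74 mA

15.74 mA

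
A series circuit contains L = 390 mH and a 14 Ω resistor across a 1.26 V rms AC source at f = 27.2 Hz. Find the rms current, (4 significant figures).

ω = 2πf = 170.9 rad/s
X_L = ωL = 66.65 Ω
Z = 14.00 + j66.65 Ω
|Z| = √(14.00² + 66.65²) = 68.11 Ω
I = V/|Z| = 1.26/68.11 = 18.50 mA

18.50 mA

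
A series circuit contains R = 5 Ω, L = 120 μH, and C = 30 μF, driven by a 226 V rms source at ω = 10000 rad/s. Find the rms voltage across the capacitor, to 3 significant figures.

X_L = ωL = 1.20 Ω
X_C = 1/(ωC) = 3.33 Ω
Net reactance X = X_L − X_C = -2.13 Ω
Z = 5.00 − j2.13 Ω
|Z| = √(5.00² + 2.13²) = 5.44 Ω
I = V/|Z| = 41.6 A
V_C = I·|Z_C| = 41.6 × 3.33 = 139 V

139 V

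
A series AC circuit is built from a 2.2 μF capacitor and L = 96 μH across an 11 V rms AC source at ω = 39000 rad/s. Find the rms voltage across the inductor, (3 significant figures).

X_L = ωL = 3.74 Ω
X_C = 1/(ωC) = 11.7 Ω
Net reactance X = X_L − X_C = -7.91 Ω
Z = − j7.91 Ω
|Z| = √(0² + 7.91²) = 7.91 Ω
I = V/|Z| = 1.39 A
V_L = I·|Z_L| = 1.39 × 3.74 = 5.21 V

5.21 V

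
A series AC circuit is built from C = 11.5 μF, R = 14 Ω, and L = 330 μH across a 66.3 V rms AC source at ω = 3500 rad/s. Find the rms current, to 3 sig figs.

2.41 A

X_L = ωL = 1.16 Ω
X_C = 1/(ωC) = 24.8 Ω
Net reactance X = X_L − X_C = -23.7 Ω
Z = 14.0 − j23.7 Ω
|Z| = √(14.0² + 23.7²) = 27.5 Ω
I = V/|Z| = 66.3/27.5 = 2.41 A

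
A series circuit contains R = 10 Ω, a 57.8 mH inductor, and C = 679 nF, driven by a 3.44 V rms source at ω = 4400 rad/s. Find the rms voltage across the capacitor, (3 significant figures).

14.2 V

X_L = ωL = 254 Ω
X_C = 1/(ωC) = 335 Ω
Net reactance X = X_L − X_C = -80.4 Ω
Z = 10.0 − j80.4 Ω
|Z| = √(10.0² + 80.4²) = 81.0 Ω
I = V/|Z| = 42.5 mA
V_C = I·|Z_C| = 0.0425 × 335 = 14.2 V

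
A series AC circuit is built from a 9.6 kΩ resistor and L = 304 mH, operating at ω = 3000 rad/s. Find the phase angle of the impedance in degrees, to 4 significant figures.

5.427°

X_L = ωL = 912.0 Ω
Z = 9600 + j912.0 Ω
|Z| = √(9600² + 912.0²) = 9643 Ω
∠Z = arctan(912.0/9600) = 5.427°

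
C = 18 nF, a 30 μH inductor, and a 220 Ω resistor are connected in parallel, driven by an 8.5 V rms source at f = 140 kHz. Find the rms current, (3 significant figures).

ω = 2πf = 879600 rad/s
X_L = ωL = 26.4 Ω
X_C = 1/(ωC) = 63.2 Ω
Parallel: admittances add. Y = 1/R + 1/(jωL) + jωC
Y = (0.00455 − j0.0221) S
|Y| = 0.0225 S → |Z| = 1/|Y| = 44.4 Ω, ∠Z = −∠Y = 78.4°
I = V/|Z| = 8.5/44.4 = 191 mA

191 mA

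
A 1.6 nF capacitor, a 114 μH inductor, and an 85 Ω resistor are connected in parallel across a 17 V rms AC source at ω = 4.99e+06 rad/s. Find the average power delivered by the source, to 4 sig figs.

3.400 W

X_L = ωL = 568.9 Ω
X_C = 1/(ωC) = 125.3 Ω
Parallel: admittances add. Y = 1/R + 1/(jωL) + jωC
Y = (0.01176 + j0.006226) S
|Y| = 0.01331 S → |Z| = 1/|Y| = 75.13 Ω, ∠Z = −∠Y = -27.89°
I = V/|Z| = 226.3 mA
P = VI cos φ = 17 × 0.2263 × cos(-27.89°) = 3.400 W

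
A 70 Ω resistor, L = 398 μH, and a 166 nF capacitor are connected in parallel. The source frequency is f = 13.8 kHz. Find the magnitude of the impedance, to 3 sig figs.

49.0 Ω

ω = 2πf = 86710 rad/s
X_L = ωL = 34.5 Ω
X_C = 1/(ωC) = 69.5 Ω
Parallel: admittances add. Y = 1/R + 1/(jωL) + jωC
Y = (0.0143 − j0.0146) S
|Y| = 0.0204 S → |Z| = 1/|Y| = 49.0 Ω, ∠Z = −∠Y = 45.6°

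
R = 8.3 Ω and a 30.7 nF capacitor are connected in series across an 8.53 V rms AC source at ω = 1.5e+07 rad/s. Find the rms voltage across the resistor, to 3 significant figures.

8.25 V

X_C = 1/(ωC) = 2.17 Ω
Z = 8.30 − j2.17 Ω
|Z| = √(8.30² + 2.17²) = 8.58 Ω
I = V/|Z| = 994 mA
V_R = I·|Z_R| = 0.994 × 8.30 = 8.25 V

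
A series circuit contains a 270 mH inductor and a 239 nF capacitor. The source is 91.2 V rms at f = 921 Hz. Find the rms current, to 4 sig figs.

108.6 mA

ω = 2πf = 5787 rad/s
X_L = ωL = 1562 Ω
X_C = 1/(ωC) = 723.0 Ω
Net reactance X = X_L − X_C = 839.4 Ω
Z = j839.4 Ω
|Z| = √(0² + 839.4²) = 839.4 Ω
I = V/|Z| = 91.2/839.4 = 108.6 mA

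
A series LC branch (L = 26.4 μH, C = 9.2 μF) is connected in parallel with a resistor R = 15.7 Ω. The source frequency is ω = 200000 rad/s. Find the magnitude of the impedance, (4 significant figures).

X_L = ωL = 5.280 Ω
X_C = 1/(ωC) = 0.5435 Ω
Branch 1: Z₁ = R = 15.70 Ω
Branch 2 (series LC): Z₂ = j(X_L − X_C) = j4.737 Ω
Parallel: Z = Z₁Z₂/(Z₁+Z₂), |Z| = 4.535 Ω, ∠Z = 73.21°

4.535 Ω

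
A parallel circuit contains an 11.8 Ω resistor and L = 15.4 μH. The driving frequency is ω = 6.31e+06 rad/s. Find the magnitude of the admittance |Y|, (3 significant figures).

85.4 mS

X_L = ωL = 97.2 Ω
Parallel: admittances add. Y = 1/R + 1/(jωL)
Y = (0.0847 − j0.0103) S
|Y| = 0.0854 S → |Z| = 1/|Y| = 11.7 Ω, ∠Z = −∠Y = 6.92°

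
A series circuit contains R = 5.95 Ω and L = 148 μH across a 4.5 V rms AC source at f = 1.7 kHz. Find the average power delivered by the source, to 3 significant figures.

3.18 W

ω = 2πf = 10680 rad/s
X_L = ωL = 1.58 Ω
Z = 5.95 + j1.58 Ω
|Z| = √(5.95² + 1.58²) = 6.16 Ω
∠Z = arctan(1.58/5.95) = 14.9°
I = V/|Z| = 731 mA
P = VI cos φ = 4.5 × 0.731 × cos(14.9°) = 3.18 W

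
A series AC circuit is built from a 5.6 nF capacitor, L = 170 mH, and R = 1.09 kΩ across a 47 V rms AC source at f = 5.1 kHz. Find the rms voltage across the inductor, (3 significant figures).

233 V

ω = 2πf = 32040 rad/s
X_L = ωL = 5450 Ω
X_C = 1/(ωC) = 5570 Ω
Net reactance X = X_L − X_C = -125 Ω
Z = 1090 − j125 Ω
|Z| = √(1090² + 125²) = 1100 Ω
I = V/|Z| = 42.8 mA
V_L = I·|Z_L| = 0.0428 × 5450 = 233 V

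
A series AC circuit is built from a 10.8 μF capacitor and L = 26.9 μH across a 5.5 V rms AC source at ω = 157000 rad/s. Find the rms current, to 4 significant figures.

X_L = ωL = 4.223 Ω
X_C = 1/(ωC) = 0.5898 Ω
Net reactance X = X_L − X_C = 3.634 Ω
Z = j3.634 Ω
|Z| = √(0² + 3.634²) = 3.634 Ω
I = V/|Z| = 5.5/3.634 = 1.514 A

1.514 A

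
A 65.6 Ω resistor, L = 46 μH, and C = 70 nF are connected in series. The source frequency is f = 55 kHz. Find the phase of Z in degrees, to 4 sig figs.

-21.20°

ω = 2πf = 345600 rad/s
X_L = ωL = 15.90 Ω
X_C = 1/(ωC) = 41.34 Ω
Net reactance X = X_L − X_C = -25.44 Ω
Z = 65.60 − j25.44 Ω
|Z| = √(65.60² + 25.44²) = 70.36 Ω
∠Z = arctan(-25.44/65.60) = -21.20°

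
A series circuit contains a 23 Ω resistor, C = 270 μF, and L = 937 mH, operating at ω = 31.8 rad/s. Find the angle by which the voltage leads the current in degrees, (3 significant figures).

-75.1°

X_L = ωL = 29.8 Ω
X_C = 1/(ωC) = 116 Ω
Net reactance X = X_L − X_C = -86.7 Ω
Z = 23.0 − j86.7 Ω
|Z| = √(23.0² + 86.7²) = 89.7 Ω
∠Z = arctan(-86.7/23.0) = -75.1°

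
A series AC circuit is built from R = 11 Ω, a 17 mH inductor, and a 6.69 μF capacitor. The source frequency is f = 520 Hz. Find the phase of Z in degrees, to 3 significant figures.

ω = 2πf = 3267 rad/s
X_L = ωL = 55.5 Ω
X_C = 1/(ωC) = 45.7 Ω
Net reactance X = X_L − X_C = 9.79 Ω
Z = 11.0 + j9.79 Ω
|Z| = √(11.0² + 9.79²) = 14.7 Ω
∠Z = arctan(9.79/11.0) = 41.7°

41.7°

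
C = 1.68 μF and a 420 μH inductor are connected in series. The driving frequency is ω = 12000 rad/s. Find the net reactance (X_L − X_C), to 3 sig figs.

X_L = ωL = 5.04 Ω
X_C = 1/(ωC) = 49.6 Ω
X = 5.04 − 49.6 = -44.6 Ω

-44.6 Ω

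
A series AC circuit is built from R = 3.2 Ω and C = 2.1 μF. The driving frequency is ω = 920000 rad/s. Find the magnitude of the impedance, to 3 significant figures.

3.24 Ω

X_C = 1/(ωC) = 0.518 Ω
Z = 3.20 − j0.518 Ω
|Z| = √(3.20² + 0.518²) = 3.24 Ω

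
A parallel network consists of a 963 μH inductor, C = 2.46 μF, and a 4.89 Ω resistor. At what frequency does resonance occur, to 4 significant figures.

ω₀ = 1/√(LC) = 1/√(0.000963 × 2.46e-06) = 20550 rad/s
f₀ = ω₀/(2π) = 3.270 kHz

3.270 kHz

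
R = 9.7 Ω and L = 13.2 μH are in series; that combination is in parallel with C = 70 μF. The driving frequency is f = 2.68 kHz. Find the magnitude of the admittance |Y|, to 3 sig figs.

ω = 2πf = 16840 rad/s
X_L = ωL = 0.222 Ω
X_C = 1/(ωC) = 0.848 Ω
Branch 1 (R+jX_L): Z₁ = 9.70 + j0.222 Ω, |Z₁| = 9.70 Ω
Branch 2 (−jX_C): Z₂ = −j0.848 Ω
Parallel: Z = Z₁Z₂/(Z₁+Z₂), |Z| = 0.847 Ω, ∠Z = -85.0°
|Y| = 1/|Z| = 1.18 S

1.18 S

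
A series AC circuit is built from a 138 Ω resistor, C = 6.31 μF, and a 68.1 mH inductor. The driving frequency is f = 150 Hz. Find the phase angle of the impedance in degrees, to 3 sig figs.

-37.0°

ω = 2πf = 942.5 rad/s
X_L = ωL = 64.2 Ω
X_C = 1/(ωC) = 168 Ω
Net reactance X = X_L − X_C = -104 Ω
Z = 138 − j104 Ω
|Z| = √(138² + 104²) = 173 Ω
∠Z = arctan(-104/138) = -37.0°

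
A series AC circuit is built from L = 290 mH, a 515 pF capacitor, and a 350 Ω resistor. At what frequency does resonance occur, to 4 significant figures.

ω₀ = 1/√(LC) = 1/√(0.29 × 5.15e-10) = 81830 rad/s
f₀ = ω₀/(2π) = 13.02 kHz

13.02 kHz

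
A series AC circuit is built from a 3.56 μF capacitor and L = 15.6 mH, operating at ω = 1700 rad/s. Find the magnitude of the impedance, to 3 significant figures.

X_L = ωL = 26.5 Ω
X_C = 1/(ωC) = 165 Ω
Net reactance X = X_L − X_C = -139 Ω
Z = − j139 Ω
|Z| = √(0² + 139²) = 139 Ω

139 Ω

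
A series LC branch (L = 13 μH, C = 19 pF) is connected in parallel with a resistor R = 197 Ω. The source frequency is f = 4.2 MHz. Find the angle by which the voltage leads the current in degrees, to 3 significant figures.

ω = 2πf = 2.639e+07 rad/s
X_L = ωL = 343 Ω
X_C = 1/(ωC) = 1990 Ω
Branch 1: Z₁ = R = 197 Ω
Branch 2 (series LC): Z₂ = j(X_L − X_C) = −j1650 Ω
Parallel: Z = Z₁Z₂/(Z₁+Z₂), |Z| = 196 Ω, ∠Z = -6.80°

-6.80°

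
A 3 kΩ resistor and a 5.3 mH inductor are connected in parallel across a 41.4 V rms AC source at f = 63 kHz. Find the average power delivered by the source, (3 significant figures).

571 mW

ω = 2πf = 395800 rad/s
X_L = ωL = 2100 Ω
Parallel: admittances add. Y = 1/R + 1/(jωL)
Y = (0.000333 − j0.000477) S
|Y| = 0.000582 S → |Z| = 1/|Y| = 1720 Ω, ∠Z = −∠Y = 55.0°
I = V/|Z| = 24.1 mA
P = VI cos φ = 41.4 × 0.0241 × cos(55.0°) = 571 mW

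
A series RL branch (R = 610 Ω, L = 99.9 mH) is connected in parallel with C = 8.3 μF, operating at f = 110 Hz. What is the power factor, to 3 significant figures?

ω = 2πf = 691.2 rad/s
X_L = ωL = 69.0 Ω
X_C = 1/(ωC) = 174 Ω
Branch 1 (R+jX_L): Z₁ = 610 + j69.0 Ω, |Z₁| = 614 Ω
Branch 2 (−jX_C): Z₂ = −j174 Ω
Parallel: Z = Z₁Z₂/(Z₁+Z₂), |Z| = 173 Ω, ∠Z = -73.8°
cos φ = cos(-73.8°) = 0.280

0.280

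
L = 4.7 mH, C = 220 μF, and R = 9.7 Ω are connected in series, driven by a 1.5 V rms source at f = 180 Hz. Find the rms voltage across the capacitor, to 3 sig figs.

0.616 V

ω = 2πf = 1131 rad/s
X_L = ωL = 5.32 Ω
X_C = 1/(ωC) = 4.02 Ω
Net reactance X = X_L − X_C = 1.30 Ω
Z = 9.70 + j1.30 Ω
|Z| = √(9.70² + 1.30²) = 9.79 Ω
I = V/|Z| = 153 mA
V_C = I·|Z_C| = 0.153 × 4.02 = 0.616 V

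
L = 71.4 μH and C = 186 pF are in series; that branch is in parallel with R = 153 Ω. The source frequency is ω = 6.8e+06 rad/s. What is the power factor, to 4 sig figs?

X_L = ωL = 485.5 Ω
X_C = 1/(ωC) = 790.6 Ω
Branch 1: Z₁ = R = 153.0 Ω
Branch 2 (series LC): Z₂ = j(X_L − X_C) = −j305.1 Ω
Parallel: Z = Z₁Z₂/(Z₁+Z₂), |Z| = 136.8 Ω, ∠Z = -26.63°
cos φ = cos(-26.63°) = 0.8939

0.8939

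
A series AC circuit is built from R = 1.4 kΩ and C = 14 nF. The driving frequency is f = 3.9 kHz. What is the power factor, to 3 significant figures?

0.433

ω = 2πf = 24500 rad/s
X_C = 1/(ωC) = 2910 Ω
Z = 1400 − j2910 Ω
|Z| = √(1400² + 2910²) = 3230 Ω
∠Z = arctan(-2910/1400) = -64.3°
cos φ = cos(-64.3°) = 0.433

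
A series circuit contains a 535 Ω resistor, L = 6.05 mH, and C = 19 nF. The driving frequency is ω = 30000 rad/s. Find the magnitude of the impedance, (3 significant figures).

X_L = ωL = 182 Ω
X_C = 1/(ωC) = 1750 Ω
Net reactance X = X_L − X_C = -1570 Ω
Z = 535 − j1570 Ω
|Z| = √(535² + 1570²) = 1660 Ω

1660 Ω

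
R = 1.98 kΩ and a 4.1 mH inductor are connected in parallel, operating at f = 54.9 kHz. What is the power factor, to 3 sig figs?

0.581

ω = 2πf = 344900 rad/s
X_L = ωL = 1410 Ω
Parallel: admittances add. Y = 1/R + 1/(jωL)
Y = (0.000505 − j0.000707) S
|Y| = 0.000869 S → |Z| = 1/|Y| = 1150 Ω, ∠Z = −∠Y = 54.5°
cos φ = cos(54.5°) = 0.581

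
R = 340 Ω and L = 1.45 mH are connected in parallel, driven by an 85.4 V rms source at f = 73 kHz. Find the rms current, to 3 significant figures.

282 mA

ω = 2πf = 458700 rad/s
X_L = ωL = 665 Ω
Parallel: admittances add. Y = 1/R + 1/(jωL)
Y = (0.00294 − j0.00150) S
|Y| = 0.00330 S → |Z| = 1/|Y| = 303 Ω, ∠Z = −∠Y = 27.1°
I = V/|Z| = 85.4/303 = 282 mA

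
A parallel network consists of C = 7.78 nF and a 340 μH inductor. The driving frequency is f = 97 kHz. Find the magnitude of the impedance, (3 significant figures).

11900 Ω

ω = 2πf = 609500 rad/s
X_L = ωL = 207 Ω
X_C = 1/(ωC) = 211 Ω
Parallel: admittances add. Y = 1/(jωL) + jωC
Y = (0 − j8.41e-05) S
|Y| = 8.41e-05 S → |Z| = 1/|Y| = 11900 Ω, ∠Z = −∠Y = 90.0°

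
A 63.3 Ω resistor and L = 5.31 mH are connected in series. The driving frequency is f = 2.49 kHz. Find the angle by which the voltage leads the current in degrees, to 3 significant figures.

ω = 2πf = 15650 rad/s
X_L = ωL = 83.1 Ω
Z = 63.3 + j83.1 Ω
|Z| = √(63.3² + 83.1²) = 104 Ω
∠Z = arctan(83.1/63.3) = 52.7°

52.7°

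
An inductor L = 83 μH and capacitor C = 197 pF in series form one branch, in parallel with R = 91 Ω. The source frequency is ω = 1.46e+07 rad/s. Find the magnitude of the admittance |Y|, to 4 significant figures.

X_L = ωL = 1212 Ω
X_C = 1/(ωC) = 347.7 Ω
Branch 1: Z₁ = R = 91.00 Ω
Branch 2 (series LC): Z₂ = j(X_L − X_C) = j864.1 Ω
Parallel: Z = Z₁Z₂/(Z₁+Z₂), |Z| = 90.50 Ω, ∠Z = 6.012°
|Y| = 1/|Z| = 11.05 mS

11.05 mS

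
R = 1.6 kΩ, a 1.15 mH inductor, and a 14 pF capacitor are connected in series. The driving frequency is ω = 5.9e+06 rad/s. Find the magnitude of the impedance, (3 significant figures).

X_L = ωL = 6780 Ω
X_C = 1/(ωC) = 12100 Ω
Net reactance X = X_L − X_C = -5320 Ω
Z = 1600 − j5320 Ω
|Z| = √(1600² + 5320²) = 5560 Ω

5560 Ω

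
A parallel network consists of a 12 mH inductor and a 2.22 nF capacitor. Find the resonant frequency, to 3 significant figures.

ω₀ = 1/√(LC) = 1/√(0.012 × 2.22e-09) = 193700 rad/s
f₀ = ω₀/(2π) = 30.8 kHz

30.8 kHz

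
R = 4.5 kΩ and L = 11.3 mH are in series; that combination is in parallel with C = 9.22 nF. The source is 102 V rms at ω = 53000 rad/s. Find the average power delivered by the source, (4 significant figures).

X_L = ωL = 598.9 Ω
X_C = 1/(ωC) = 2046 Ω
Branch 1 (R+jX_L): Z₁ = 4500 + j598.9 Ω, |Z₁| = 4540 Ω
Branch 2 (−jX_C): Z₂ = −j2046 Ω
Parallel: Z = Z₁Z₂/(Z₁+Z₂), |Z| = 1965 Ω, ∠Z = -64.59°
I = V/|Z| = 51.90 mA
P = VI cos φ = 102 × 0.05190 × cos(-64.59°) = 2.272 W

2.272 W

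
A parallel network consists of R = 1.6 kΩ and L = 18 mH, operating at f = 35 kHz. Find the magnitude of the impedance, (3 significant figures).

ω = 2πf = 219900 rad/s
X_L = ωL = 3960 Ω
Parallel: admittances add. Y = 1/R + 1/(jωL)
Y = (0.000625 − j0.000253) S
|Y| = 0.000674 S → |Z| = 1/|Y| = 1480 Ω, ∠Z = −∠Y = 22.0°

1480 Ω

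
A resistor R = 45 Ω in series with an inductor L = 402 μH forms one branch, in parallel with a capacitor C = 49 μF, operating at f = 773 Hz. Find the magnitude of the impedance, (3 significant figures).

4.20 Ω

ω = 2πf = 4857 rad/s
X_L = ωL = 1.95 Ω
X_C = 1/(ωC) = 4.20 Ω
Branch 1 (R+jX_L): Z₁ = 45.0 + j1.95 Ω, |Z₁| = 45.0 Ω
Branch 2 (−jX_C): Z₂ = −j4.20 Ω
Parallel: Z = Z₁Z₂/(Z₁+Z₂), |Z| = 4.20 Ω, ∠Z = -84.7°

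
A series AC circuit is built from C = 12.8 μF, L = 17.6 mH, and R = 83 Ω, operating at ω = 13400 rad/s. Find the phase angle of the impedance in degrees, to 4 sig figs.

70.16°

X_L = ωL = 235.8 Ω
X_C = 1/(ωC) = 5.830 Ω
Net reactance X = X_L − X_C = 230.0 Ω
Z = 83.00 + j230.0 Ω
|Z| = √(83.00² + 230.0²) = 244.5 Ω
∠Z = arctan(230.0/83.00) = 70.16°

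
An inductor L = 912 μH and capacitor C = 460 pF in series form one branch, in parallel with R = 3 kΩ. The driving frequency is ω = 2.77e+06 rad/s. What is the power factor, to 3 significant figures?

X_L = ωL = 2530 Ω
X_C = 1/(ωC) = 785 Ω
Branch 1: Z₁ = R = 3000 Ω
Branch 2 (series LC): Z₂ = j(X_L − X_C) = j1740 Ω
Parallel: Z = Z₁Z₂/(Z₁+Z₂), |Z| = 1510 Ω, ∠Z = 59.9°
cos φ = cos(59.9°) = 0.502

0.502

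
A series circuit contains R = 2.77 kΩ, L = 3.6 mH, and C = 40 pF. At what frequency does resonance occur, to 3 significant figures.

ω₀ = 1/√(LC) = 1/√(0.0036 × 4e-11) = 2.635e+06 rad/s
f₀ = ω₀/(2π) = 419 kHz

419 kHz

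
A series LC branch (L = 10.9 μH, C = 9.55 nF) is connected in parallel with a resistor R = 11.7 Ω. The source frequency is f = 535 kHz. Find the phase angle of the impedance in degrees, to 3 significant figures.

ω = 2πf = 3.362e+06 rad/s
X_L = ωL = 36.6 Ω
X_C = 1/(ωC) = 31.2 Ω
Branch 1: Z₁ = R = 11.7 Ω
Branch 2 (series LC): Z₂ = j(X_L − X_C) = j5.49 Ω
Parallel: Z = Z₁Z₂/(Z₁+Z₂), |Z| = 4.97 Ω, ∠Z = 64.9°

64.9°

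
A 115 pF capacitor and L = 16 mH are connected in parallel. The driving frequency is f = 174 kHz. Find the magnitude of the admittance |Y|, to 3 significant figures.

ω = 2πf = 1.093e+06 rad/s
X_L = ωL = 17500 Ω
X_C = 1/(ωC) = 7950 Ω
Parallel: admittances add. Y = 1/(jωL) + jωC
Y = (0 + j6.86e-05) S
|Y| = 6.86e-05 S → |Z| = 1/|Y| = 14600 Ω, ∠Z = −∠Y = -90.0°

68.6 μS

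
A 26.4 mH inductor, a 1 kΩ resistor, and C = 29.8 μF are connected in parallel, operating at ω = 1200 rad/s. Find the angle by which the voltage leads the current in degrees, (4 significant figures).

X_L = ωL = 31.68 Ω
X_C = 1/(ωC) = 27.96 Ω
Parallel: admittances add. Y = 1/R + 1/(jωL) + jωC
Y = (0.001000 + j0.004194) S
|Y| = 0.004312 S → |Z| = 1/|Y| = 231.9 Ω, ∠Z = −∠Y = -76.59°

-76.59°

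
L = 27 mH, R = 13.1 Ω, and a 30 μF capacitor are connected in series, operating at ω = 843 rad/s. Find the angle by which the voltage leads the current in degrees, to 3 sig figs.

X_L = ωL = 22.8 Ω
X_C = 1/(ωC) = 39.5 Ω
Net reactance X = X_L − X_C = -16.8 Ω
Z = 13.1 − j16.8 Ω
|Z| = √(13.1² + 16.8²) = 21.3 Ω
∠Z = arctan(-16.8/13.1) = -52.0°

-52.0°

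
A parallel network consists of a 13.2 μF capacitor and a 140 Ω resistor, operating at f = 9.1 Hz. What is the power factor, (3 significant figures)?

ω = 2πf = 57.18 rad/s
X_C = 1/(ωC) = 1320 Ω
Parallel: admittances add. Y = 1/R + jωC
Y = (0.00714 + j0.000755) S
|Y| = 0.00718 S → |Z| = 1/|Y| = 139 Ω, ∠Z = −∠Y = -6.03°
cos φ = cos(-6.03°) = 0.994

0.994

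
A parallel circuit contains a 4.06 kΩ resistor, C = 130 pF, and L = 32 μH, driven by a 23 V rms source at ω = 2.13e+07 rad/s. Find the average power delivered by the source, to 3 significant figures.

130 mW

X_L = ωL = 682 Ω
X_C = 1/(ωC) = 361 Ω
Parallel: admittances add. Y = 1/R + 1/(jωL) + jωC
Y = (0.000246 + j0.00130) S
|Y| = 0.00132 S → |Z| = 1/|Y| = 755 Ω, ∠Z = −∠Y = -79.3°
I = V/|Z| = 30.5 mA
P = VI cos φ = 23 × 0.0305 × cos(-79.3°) = 130 mW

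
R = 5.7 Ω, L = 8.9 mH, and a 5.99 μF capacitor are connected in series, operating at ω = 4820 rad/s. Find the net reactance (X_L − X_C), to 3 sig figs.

X_L = ωL = 42.9 Ω
X_C = 1/(ωC) = 34.6 Ω
X = 42.9 − 34.6 = 8.26 Ω

8.26 Ω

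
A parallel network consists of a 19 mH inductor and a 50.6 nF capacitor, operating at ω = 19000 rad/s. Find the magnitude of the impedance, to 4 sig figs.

X_L = ωL = 361.0 Ω
X_C = 1/(ωC) = 1040 Ω
Parallel: admittances add. Y = 1/(jωL) + jωC
Y = (0 − j0.001809) S
|Y| = 0.001809 S → |Z| = 1/|Y| = 552.9 Ω, ∠Z = −∠Y = 90.00°

552.9 Ω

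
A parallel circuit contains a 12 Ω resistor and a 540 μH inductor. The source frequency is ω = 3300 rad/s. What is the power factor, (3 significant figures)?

X_L = ωL = 1.78 Ω
Parallel: admittances add. Y = 1/R + 1/(jωL)
Y = (0.0833 − j0.561) S
|Y| = 0.567 S → |Z| = 1/|Y| = 1.76 Ω, ∠Z = −∠Y = 81.6°
cos φ = cos(81.6°) = 0.147

0.147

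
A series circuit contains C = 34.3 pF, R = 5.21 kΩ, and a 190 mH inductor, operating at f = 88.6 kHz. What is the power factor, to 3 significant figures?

ω = 2πf = 556700 rad/s
X_L = ωL = 106000 Ω
X_C = 1/(ωC) = 52400 Ω
Net reactance X = X_L − X_C = 53400 Ω
Z = 5210 + j53400 Ω
|Z| = √(5210² + 53400²) = 53700 Ω
∠Z = arctan(53400/5210) = 84.4°
cos φ = cos(84.4°) = 0.0971

0.0971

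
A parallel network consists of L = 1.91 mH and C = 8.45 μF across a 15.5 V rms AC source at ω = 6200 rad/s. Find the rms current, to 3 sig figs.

497 mA

X_L = ωL = 11.8 Ω
X_C = 1/(ωC) = 19.1 Ω
Parallel: admittances add. Y = 1/(jωL) + jωC
Y = (0 − j0.0321) S
|Y| = 0.0321 S → |Z| = 1/|Y| = 31.2 Ω, ∠Z = −∠Y = 90.0°
I = V/|Z| = 15.5/31.2 = 497 mA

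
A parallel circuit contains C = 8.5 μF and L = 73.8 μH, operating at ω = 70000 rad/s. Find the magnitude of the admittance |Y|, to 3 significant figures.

X_L = ωL = 5.17 Ω
X_C = 1/(ωC) = 1.68 Ω
Parallel: admittances add. Y = 1/(jωL) + jωC
Y = (0 + j0.401) S
|Y| = 0.401 S → |Z| = 1/|Y| = 2.49 Ω, ∠Z = −∠Y = -90.0°

401 mS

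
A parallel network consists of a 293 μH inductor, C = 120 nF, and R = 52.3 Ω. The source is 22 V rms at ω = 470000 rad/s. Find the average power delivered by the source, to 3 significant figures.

9.25 W

X_L = ωL = 138 Ω
X_C = 1/(ωC) = 17.7 Ω
Parallel: admittances add. Y = 1/R + 1/(jωL) + jωC
Y = (0.0191 + j0.0491) S
|Y| = 0.0527 S → |Z| = 1/|Y| = 19.0 Ω, ∠Z = −∠Y = -68.7°
I = V/|Z| = 1.16 A
P = VI cos φ = 22 × 1.16 × cos(-68.7°) = 9.25 W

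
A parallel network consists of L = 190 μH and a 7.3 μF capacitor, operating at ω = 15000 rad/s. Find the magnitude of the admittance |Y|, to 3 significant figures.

241 mS

X_L = ωL = 2.85 Ω
X_C = 1/(ωC) = 9.13 Ω
Parallel: admittances add. Y = 1/(jωL) + jωC
Y = (0 − j0.241) S
|Y| = 0.241 S → |Z| = 1/|Y| = 4.14 Ω, ∠Z = −∠Y = 90.0°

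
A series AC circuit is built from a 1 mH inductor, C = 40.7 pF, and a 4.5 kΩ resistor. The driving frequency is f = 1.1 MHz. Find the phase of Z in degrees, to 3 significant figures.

36.7°

ω = 2πf = 6.912e+06 rad/s
X_L = ωL = 6910 Ω
X_C = 1/(ωC) = 3550 Ω
Net reactance X = X_L − X_C = 3360 Ω
Z = 4500 + j3360 Ω
|Z| = √(4500² + 3360²) = 5610 Ω
∠Z = arctan(3360/4500) = 36.7°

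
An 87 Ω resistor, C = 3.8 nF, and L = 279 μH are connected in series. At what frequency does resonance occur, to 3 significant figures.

ω₀ = 1/√(LC) = 1/√(0.000279 × 3.8e-09) = 971200 rad/s
f₀ = ω₀/(2π) = 155 kHz

155 kHz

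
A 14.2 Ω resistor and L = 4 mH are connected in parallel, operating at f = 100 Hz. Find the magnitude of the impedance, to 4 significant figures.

2.475 Ω

ω = 2πf = 628.3 rad/s
X_L = ωL = 2.513 Ω
Parallel: admittances add. Y = 1/R + 1/(jωL)
Y = (0.07042 − j0.3979) S
|Y| = 0.4041 S → |Z| = 1/|Y| = 2.475 Ω, ∠Z = −∠Y = 79.96°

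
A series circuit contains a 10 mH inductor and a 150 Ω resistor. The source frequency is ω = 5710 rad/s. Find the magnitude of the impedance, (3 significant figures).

161 Ω

X_L = ωL = 57.1 Ω
Z = 150 + j57.1 Ω
|Z| = √(150² + 57.1²) = 161 Ω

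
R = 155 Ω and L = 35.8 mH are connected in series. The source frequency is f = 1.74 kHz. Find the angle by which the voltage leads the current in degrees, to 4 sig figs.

68.40°

ω = 2πf = 10930 rad/s
X_L = ωL = 391.4 Ω
Z = 155.0 + j391.4 Ω
|Z| = √(155.0² + 391.4²) = 421.0 Ω
∠Z = arctan(391.4/155.0) = 68.40°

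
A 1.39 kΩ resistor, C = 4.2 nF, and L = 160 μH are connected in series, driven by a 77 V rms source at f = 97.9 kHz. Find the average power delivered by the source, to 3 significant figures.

4.09 W

ω = 2πf = 615100 rad/s
X_L = ωL = 98.4 Ω
X_C = 1/(ωC) = 387 Ω
Net reactance X = X_L − X_C = -289 Ω
Z = 1390 − j289 Ω
|Z| = √(1390² + 289²) = 1420 Ω
∠Z = arctan(-289/1390) = -11.7°
I = V/|Z| = 54.2 mA
P = VI cos φ = 77 × 0.0542 × cos(-11.7°) = 4.09 W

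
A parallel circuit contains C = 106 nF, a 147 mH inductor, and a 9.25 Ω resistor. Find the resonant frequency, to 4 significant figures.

ω₀ = 1/√(LC) = 1/√(0.147 × 1.06e-07) = 8011 rad/s
f₀ = ω₀/(2π) = 1.275 kHz

1.275 kHz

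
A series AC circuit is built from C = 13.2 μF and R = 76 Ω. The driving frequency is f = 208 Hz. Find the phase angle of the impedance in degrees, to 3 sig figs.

ω = 2πf = 1307 rad/s
X_C = 1/(ωC) = 58.0 Ω
Z = 76.0 − j58.0 Ω
|Z| = √(76.0² + 58.0²) = 95.6 Ω
∠Z = arctan(-58.0/76.0) = -37.3°

-37.3°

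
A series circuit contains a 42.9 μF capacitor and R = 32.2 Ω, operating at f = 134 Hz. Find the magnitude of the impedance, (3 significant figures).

42.5 Ω

ω = 2πf = 841.9 rad/s
X_C = 1/(ωC) = 27.7 Ω
Z = 32.2 − j27.7 Ω
|Z| = √(32.2² + 27.7²) = 42.5 Ω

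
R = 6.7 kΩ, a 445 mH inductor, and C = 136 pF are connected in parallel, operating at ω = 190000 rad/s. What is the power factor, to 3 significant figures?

X_L = ωL = 84600 Ω
X_C = 1/(ωC) = 38700 Ω
Parallel: admittances add. Y = 1/R + 1/(jωL) + jωC
Y = (0.000149 + j1.4e-05) S
|Y| = 0.000150 S → |Z| = 1/|Y| = 6670 Ω, ∠Z = −∠Y = -5.36°
cos φ = cos(-5.36°) = 0.996

0.996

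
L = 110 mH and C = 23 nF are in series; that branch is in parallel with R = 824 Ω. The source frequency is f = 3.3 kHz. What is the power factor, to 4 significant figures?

ω = 2πf = 20730 rad/s
X_L = ωL = 2281 Ω
X_C = 1/(ωC) = 2097 Ω
Branch 1: Z₁ = R = 824.0 Ω
Branch 2 (series LC): Z₂ = j(X_L − X_C) = j183.9 Ω
Parallel: Z = Z₁Z₂/(Z₁+Z₂), |Z| = 179.5 Ω, ∠Z = 77.42°
cos φ = cos(77.42°) = 0.2178

0.2178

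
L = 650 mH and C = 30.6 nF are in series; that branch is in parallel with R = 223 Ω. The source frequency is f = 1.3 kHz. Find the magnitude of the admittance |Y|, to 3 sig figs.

4.55 mS

ω = 2πf = 8168 rad/s
X_L = ωL = 5310 Ω
X_C = 1/(ωC) = 4000 Ω
Branch 1: Z₁ = R = 223 Ω
Branch 2 (series LC): Z₂ = j(X_L − X_C) = j1310 Ω
Parallel: Z = Z₁Z₂/(Z₁+Z₂), |Z| = 220 Ω, ∠Z = 9.67°
|Y| = 1/|Z| = 4.55 mS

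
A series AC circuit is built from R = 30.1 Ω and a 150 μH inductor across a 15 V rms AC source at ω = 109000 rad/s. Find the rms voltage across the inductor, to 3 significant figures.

X_L = ωL = 16.3 Ω
Z = 30.1 + j16.3 Ω
|Z| = √(30.1² + 16.3²) = 34.3 Ω
I = V/|Z| = 438 mA
V_L = I·|Z_L| = 0.438 × 16.3 = 7.16 V

7.16 V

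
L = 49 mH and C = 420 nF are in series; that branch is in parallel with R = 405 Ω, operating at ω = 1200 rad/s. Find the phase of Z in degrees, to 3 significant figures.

X_L = ωL = 58.8 Ω
X_C = 1/(ωC) = 1980 Ω
Branch 1: Z₁ = R = 405 Ω
Branch 2 (series LC): Z₂ = j(X_L − X_C) = −j1930 Ω
Parallel: Z = Z₁Z₂/(Z₁+Z₂), |Z| = 396 Ω, ∠Z = -11.9°

-11.9°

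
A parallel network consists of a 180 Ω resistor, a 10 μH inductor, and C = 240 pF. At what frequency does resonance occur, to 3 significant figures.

ω₀ = 1/√(LC) = 1/√(1e-05 × 2.4e-10) = 2.041e+07 rad/s
f₀ = ω₀/(2π) = 3.25 MHz

3.25 MHz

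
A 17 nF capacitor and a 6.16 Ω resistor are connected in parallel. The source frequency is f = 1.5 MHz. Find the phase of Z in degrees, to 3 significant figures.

-44.6°

ω = 2πf = 9.425e+06 rad/s
X_C = 1/(ωC) = 6.24 Ω
Parallel: admittances add. Y = 1/R + jωC
Y = (0.162 + j0.160) S
|Y| = 0.228 S → |Z| = 1/|Y| = 4.38 Ω, ∠Z = −∠Y = -44.6°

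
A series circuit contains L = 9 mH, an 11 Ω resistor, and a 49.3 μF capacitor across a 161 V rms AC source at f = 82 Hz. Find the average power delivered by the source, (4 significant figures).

ω = 2πf = 515.2 rad/s
X_L = ωL = 4.637 Ω
X_C = 1/(ωC) = 39.37 Ω
Net reactance X = X_L − X_C = -34.73 Ω
Z = 11.00 − j34.73 Ω
|Z| = √(11.00² + 34.73²) = 36.43 Ω
∠Z = arctan(-34.73/11.00) = -72.43°
I = V/|Z| = 4.419 A
P = VI cos φ = 161 × 4.419 × cos(-72.43°) = 214.8 W

214.8 W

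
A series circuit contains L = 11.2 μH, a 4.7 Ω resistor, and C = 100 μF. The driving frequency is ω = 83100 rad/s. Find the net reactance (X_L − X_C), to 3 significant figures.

X_L = ωL = 0.931 Ω
X_C = 1/(ωC) = 0.120 Ω
X = 0.931 − 0.120 = 0.810 Ω

0.810 Ω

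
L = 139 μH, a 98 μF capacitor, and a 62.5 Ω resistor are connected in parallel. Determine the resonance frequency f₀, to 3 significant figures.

ω₀ = 1/√(LC) = 1/√(0.000139 × 9.8e-05) = 8568 rad/s
f₀ = ω₀/(2π) = 1.36 kHz

1.36 kHz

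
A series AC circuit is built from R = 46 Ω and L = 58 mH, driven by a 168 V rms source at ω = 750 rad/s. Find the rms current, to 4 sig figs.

2.654 A

X_L = ωL = 43.50 Ω
Z = 46.00 + j43.50 Ω
|Z| = √(46.00² + 43.50²) = 63.31 Ω
I = V/|Z| = 168/63.31 = 2.654 A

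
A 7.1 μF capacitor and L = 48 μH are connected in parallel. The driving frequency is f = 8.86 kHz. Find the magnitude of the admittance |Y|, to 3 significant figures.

ω = 2πf = 55670 rad/s
X_L = ωL = 2.67 Ω
X_C = 1/(ωC) = 2.53 Ω
Parallel: admittances add. Y = 1/(jωL) + jωC
Y = (0 + j0.0210) S
|Y| = 0.0210 S → |Z| = 1/|Y| = 47.6 Ω, ∠Z = −∠Y = -90.0°

21.0 mS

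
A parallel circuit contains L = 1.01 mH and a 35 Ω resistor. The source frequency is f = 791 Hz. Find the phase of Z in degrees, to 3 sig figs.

81.8°

ω = 2πf = 4970 rad/s
X_L = ωL = 5.02 Ω
Parallel: admittances add. Y = 1/R + 1/(jωL)
Y = (0.0286 − j0.199) S
|Y| = 0.201 S → |Z| = 1/|Y| = 4.97 Ω, ∠Z = −∠Y = 81.8°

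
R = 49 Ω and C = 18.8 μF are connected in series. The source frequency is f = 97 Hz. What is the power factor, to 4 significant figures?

ω = 2πf = 609.5 rad/s
X_C = 1/(ωC) = 87.28 Ω
Z = 49.00 − j87.28 Ω
|Z| = √(49.00² + 87.28²) = 100.1 Ω
∠Z = arctan(-87.28/49.00) = -60.69°
cos φ = cos(-60.69°) = 0.4896

0.4896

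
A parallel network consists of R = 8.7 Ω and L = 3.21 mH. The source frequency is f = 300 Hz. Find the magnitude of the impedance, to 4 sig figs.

ω = 2πf = 1885 rad/s
X_L = ωL = 6.051 Ω
Parallel: admittances add. Y = 1/R + 1/(jωL)
Y = (0.1149 − j0.1653) S
|Y| = 0.2013 S → |Z| = 1/|Y| = 4.967 Ω, ∠Z = −∠Y = 55.18°

4.967 Ω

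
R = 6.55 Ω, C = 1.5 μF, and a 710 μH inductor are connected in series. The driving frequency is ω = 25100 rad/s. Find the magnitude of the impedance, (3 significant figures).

10.9 Ω

X_L = ωL = 17.8 Ω
X_C = 1/(ωC) = 26.6 Ω
Net reactance X = X_L − X_C = -8.74 Ω
Z = 6.55 − j8.74 Ω
|Z| = √(6.55² + 8.74²) = 10.9 Ω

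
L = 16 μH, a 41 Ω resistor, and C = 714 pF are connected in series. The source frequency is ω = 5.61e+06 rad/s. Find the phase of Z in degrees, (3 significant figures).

X_L = ωL = 89.8 Ω
X_C = 1/(ωC) = 250 Ω
Net reactance X = X_L − X_C = -160 Ω
Z = 41.0 − j160 Ω
|Z| = √(41.0² + 160²) = 165 Ω
∠Z = arctan(-160/41.0) = -75.6°

-75.6°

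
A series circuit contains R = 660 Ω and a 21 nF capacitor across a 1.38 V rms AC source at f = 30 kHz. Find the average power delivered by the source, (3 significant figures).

2.52 mW

ω = 2πf = 188500 rad/s
X_C = 1/(ωC) = 253 Ω
Z = 660 − j253 Ω
|Z| = √(660² + 253²) = 707 Ω
∠Z = arctan(-253/660) = -20.9°
I = V/|Z| = 1.95 mA
P = VI cos φ = 1.38 × 0.00195 × cos(-20.9°) = 2.52 mW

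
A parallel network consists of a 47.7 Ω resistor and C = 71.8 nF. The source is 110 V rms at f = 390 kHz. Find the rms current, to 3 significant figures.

19.5 A

ω = 2πf = 2.45e+06 rad/s
X_C = 1/(ωC) = 5.68 Ω
Parallel: admittances add. Y = 1/R + jωC
Y = (0.0210 + j0.176) S
|Y| = 0.177 S → |Z| = 1/|Y| = 5.64 Ω, ∠Z = −∠Y = -83.2°
I = V/|Z| = 110/5.64 = 19.5 A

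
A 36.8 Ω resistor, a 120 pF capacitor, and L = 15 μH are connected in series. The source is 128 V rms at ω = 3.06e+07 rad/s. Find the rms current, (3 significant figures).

X_L = ωL = 459 Ω
X_C = 1/(ωC) = 272 Ω
Net reactance X = X_L − X_C = 187 Ω
Z = 36.8 + j187 Ω
|Z| = √(36.8² + 187²) = 190 Ω
I = V/|Z| = 128/190 = 673 mA

673 mA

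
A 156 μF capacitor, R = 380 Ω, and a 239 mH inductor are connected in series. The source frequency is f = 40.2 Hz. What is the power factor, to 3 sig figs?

ω = 2πf = 252.6 rad/s
X_L = ωL = 60.4 Ω
X_C = 1/(ωC) = 25.4 Ω
Net reactance X = X_L − X_C = 35.0 Ω
Z = 380 + j35.0 Ω
|Z| = √(380² + 35.0²) = 382 Ω
∠Z = arctan(35.0/380) = 5.26°
cos φ = cos(5.26°) = 0.996

0.996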